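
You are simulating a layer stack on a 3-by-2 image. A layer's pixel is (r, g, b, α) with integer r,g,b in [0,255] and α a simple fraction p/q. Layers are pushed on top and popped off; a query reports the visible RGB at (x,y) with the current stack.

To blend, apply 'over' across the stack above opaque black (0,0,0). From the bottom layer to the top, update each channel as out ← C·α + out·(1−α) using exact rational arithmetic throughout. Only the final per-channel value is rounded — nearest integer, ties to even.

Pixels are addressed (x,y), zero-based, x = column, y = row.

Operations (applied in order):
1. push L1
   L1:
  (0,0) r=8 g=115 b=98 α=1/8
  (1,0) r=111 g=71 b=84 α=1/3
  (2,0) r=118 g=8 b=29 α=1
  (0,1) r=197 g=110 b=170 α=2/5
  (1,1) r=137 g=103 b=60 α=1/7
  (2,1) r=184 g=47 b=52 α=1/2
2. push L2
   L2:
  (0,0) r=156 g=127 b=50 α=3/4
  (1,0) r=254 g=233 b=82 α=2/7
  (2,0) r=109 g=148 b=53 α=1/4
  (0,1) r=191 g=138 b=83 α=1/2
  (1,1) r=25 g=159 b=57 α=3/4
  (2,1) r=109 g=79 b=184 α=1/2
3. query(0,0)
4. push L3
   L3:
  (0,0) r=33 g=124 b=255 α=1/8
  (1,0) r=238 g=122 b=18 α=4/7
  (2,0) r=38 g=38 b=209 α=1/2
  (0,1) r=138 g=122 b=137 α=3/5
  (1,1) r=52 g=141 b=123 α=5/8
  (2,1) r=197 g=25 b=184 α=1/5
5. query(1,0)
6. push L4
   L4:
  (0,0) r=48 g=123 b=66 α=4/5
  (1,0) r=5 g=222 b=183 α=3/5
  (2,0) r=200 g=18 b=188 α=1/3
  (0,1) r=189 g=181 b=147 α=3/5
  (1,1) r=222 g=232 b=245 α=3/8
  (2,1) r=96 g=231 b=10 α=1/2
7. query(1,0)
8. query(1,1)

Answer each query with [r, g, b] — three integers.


(0,0) stack=L1,L2; from [0,0,0]:
+L1 (α=1/8) → [1, 115/8, 49/4]
+L2 (α=3/4) → [469/4, 3163/32, 649/16]
→ [117, 99, 41]

at x=1,y=0 over L1,L2,L3:
+L1 (α=1/3) → [37, 71/3, 28]
+L2 (α=2/7) → [99, 1753/21, 304/7]
+L3 (α=4/7) → [1249/7, 5169/49, 1416/49]
rounded: [178, 105, 29]

at x=1,y=0 over L1,L2,L3,L4:
after L1 α=1/3: [37, 71/3, 28]
after L2 α=2/7: [99, 1753/21, 304/7]
after L3 α=4/7: [1249/7, 5169/49, 1416/49]
after L4 α=3/5: [2603/35, 42972/245, 29733/245]
→ [74, 175, 121]

query (1,1) [L1,L2,L3,L4] — begin 0,0,0
after L1 α=1/7: [137/7, 103/7, 60/7]
after L2 α=3/4: [331/14, 1721/14, 1257/28]
after L3 α=5/8: [4633/112, 15033/112, 20991/224]
after L4 α=3/8: [97757/896, 153117/896, 269595/1792]
rounded: [109, 171, 150]


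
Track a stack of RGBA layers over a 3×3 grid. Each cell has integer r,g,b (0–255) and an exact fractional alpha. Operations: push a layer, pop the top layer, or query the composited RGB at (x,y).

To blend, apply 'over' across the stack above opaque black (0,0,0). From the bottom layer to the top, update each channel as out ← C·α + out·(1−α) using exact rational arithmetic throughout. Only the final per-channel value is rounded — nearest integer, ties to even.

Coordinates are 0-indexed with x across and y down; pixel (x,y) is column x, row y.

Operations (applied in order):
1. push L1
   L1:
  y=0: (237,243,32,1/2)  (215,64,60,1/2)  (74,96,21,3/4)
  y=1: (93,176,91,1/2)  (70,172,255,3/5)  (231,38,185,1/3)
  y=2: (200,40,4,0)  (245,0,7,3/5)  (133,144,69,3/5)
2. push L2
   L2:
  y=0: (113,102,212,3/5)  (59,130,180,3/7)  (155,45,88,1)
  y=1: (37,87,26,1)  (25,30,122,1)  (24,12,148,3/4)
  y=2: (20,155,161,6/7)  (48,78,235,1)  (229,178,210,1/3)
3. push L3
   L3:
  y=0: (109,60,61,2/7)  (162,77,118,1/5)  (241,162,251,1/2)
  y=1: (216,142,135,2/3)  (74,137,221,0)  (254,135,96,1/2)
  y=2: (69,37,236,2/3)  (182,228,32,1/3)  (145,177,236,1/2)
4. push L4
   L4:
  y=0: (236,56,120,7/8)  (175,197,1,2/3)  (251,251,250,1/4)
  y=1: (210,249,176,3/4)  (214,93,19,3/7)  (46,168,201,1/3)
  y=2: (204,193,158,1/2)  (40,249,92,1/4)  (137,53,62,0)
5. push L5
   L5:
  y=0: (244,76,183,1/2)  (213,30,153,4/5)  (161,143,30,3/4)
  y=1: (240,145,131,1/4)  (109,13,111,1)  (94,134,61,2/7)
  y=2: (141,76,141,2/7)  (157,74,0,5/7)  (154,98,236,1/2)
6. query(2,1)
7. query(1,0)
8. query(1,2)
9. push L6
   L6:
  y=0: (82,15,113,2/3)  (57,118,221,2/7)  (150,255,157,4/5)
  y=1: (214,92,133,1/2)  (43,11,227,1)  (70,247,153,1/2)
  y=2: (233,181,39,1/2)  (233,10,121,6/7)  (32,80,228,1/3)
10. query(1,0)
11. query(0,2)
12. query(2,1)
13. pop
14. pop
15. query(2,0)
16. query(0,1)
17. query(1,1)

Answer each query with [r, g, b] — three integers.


at x=2,y=1 over L1,L2,L3,L4,L5:
+L1 (α=1/3) → [77, 38/3, 185/3]
+L2 (α=3/4) → [149/4, 73/6, 1517/12]
+L3 (α=1/2) → [1165/8, 883/12, 2669/24]
+L4 (α=1/3) → [1349/12, 1891/18, 5081/36]
+L5 (α=2/7) → [9001/84, 14279/126, 29797/252]
= [107, 113, 118]

at x=1,y=0 over L1,L2,L3,L4,L5:
+L1 (α=1/2) → [215/2, 32, 30]
+L2 (α=3/7) → [607/7, 74, 660/7]
+L3 (α=1/5) → [3562/35, 373/5, 3466/35]
+L4 (α=2/3) → [15812/105, 781/5, 3536/105]
+L5 (α=4/5) → [105272/525, 1381/25, 67796/525]
rounded: [201, 55, 129]

(1,2) stack=L1,L2,L3,L4,L5; from [0,0,0]:
+L1 (α=3/5) → [147, 0, 21/5]
+L2 (α=1) → [48, 78, 235]
+L3 (α=1/3) → [278/3, 128, 502/3]
+L4 (α=1/4) → [159/2, 633/4, 297/2]
+L5 (α=5/7) → [944/7, 1373/14, 297/7]
= [135, 98, 42]

(1,0) stack=L1,L2,L3,L4,L5,L6; from [0,0,0]:
+L1 (α=1/2) → [215/2, 32, 30]
+L2 (α=3/7) → [607/7, 74, 660/7]
+L3 (α=1/5) → [3562/35, 373/5, 3466/35]
+L4 (α=2/3) → [15812/105, 781/5, 3536/105]
+L5 (α=4/5) → [105272/525, 1381/25, 67796/525]
+L6 (α=2/7) → [117242/735, 2561/35, 114206/735]
→ [160, 73, 155]

at x=0,y=2 over L1,L2,L3,L4,L5,L6:
after L1 α=0: [0, 0, 0]
after L2 α=6/7: [120/7, 930/7, 138]
after L3 α=2/3: [362/7, 1448/21, 610/3]
after L4 α=1/2: [895/7, 5501/42, 542/3]
after L5 α=2/7: [6449/49, 33889/294, 508/3]
after L6 α=1/2: [8933/49, 87103/588, 625/6]
= [182, 148, 104]

at x=2,y=1 over L1,L2,L3,L4,L5,L6:
after L1 α=1/3: [77, 38/3, 185/3]
after L2 α=3/4: [149/4, 73/6, 1517/12]
after L3 α=1/2: [1165/8, 883/12, 2669/24]
after L4 α=1/3: [1349/12, 1891/18, 5081/36]
after L5 α=2/7: [9001/84, 14279/126, 29797/252]
after L6 α=1/2: [14881/168, 45401/252, 68353/504]
rounded: [89, 180, 136]

at x=2,y=0 over L1,L2,L3,L4:
+L1 (α=3/4) → [111/2, 72, 63/4]
+L2 (α=1) → [155, 45, 88]
+L3 (α=1/2) → [198, 207/2, 339/2]
+L4 (α=1/4) → [845/4, 1123/8, 1517/8]
= [211, 140, 190]

(0,1) stack=L1,L2,L3,L4; from [0,0,0]:
L1 α=1/2: [93/2, 88, 91/2]
L2 α=1: [37, 87, 26]
L3 α=2/3: [469/3, 371/3, 296/3]
L4 α=3/4: [2359/12, 653/3, 470/3]
rounded: [197, 218, 157]

(1,1) stack=L1,L2,L3,L4; from [0,0,0]:
+L1 (α=3/5) → [42, 516/5, 153]
+L2 (α=1) → [25, 30, 122]
+L3 (α=0) → [25, 30, 122]
+L4 (α=3/7) → [106, 57, 545/7]
rounded: [106, 57, 78]


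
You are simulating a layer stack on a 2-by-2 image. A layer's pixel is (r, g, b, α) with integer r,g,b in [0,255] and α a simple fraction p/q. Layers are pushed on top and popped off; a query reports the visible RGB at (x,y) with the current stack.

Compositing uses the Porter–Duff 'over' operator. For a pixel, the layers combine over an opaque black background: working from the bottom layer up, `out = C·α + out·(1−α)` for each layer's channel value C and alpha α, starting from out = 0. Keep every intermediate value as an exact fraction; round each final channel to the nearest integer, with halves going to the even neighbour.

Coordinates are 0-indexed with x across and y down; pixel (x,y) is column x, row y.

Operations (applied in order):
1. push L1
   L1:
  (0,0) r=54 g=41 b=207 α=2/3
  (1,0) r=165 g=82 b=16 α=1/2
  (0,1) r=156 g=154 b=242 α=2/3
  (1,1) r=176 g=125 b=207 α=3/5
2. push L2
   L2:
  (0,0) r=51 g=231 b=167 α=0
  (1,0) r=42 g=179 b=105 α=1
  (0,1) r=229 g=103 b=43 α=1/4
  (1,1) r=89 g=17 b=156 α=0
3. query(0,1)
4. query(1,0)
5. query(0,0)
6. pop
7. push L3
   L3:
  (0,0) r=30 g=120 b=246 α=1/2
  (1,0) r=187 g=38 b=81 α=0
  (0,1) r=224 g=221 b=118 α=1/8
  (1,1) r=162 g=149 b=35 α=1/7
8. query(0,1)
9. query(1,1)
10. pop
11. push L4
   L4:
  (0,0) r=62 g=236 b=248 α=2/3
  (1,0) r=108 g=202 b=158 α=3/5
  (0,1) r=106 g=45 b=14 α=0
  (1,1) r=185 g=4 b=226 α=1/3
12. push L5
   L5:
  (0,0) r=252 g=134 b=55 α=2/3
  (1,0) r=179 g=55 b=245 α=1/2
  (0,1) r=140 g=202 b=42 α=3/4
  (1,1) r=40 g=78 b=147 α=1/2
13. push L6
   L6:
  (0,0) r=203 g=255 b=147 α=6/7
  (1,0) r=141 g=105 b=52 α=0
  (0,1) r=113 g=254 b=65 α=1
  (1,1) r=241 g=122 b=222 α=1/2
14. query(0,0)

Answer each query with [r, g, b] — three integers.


(0,1) stack=L1,L2; from [0,0,0]:
after L1 α=2/3: [104, 308/3, 484/3]
after L2 α=1/4: [541/4, 411/4, 527/4]
= [135, 103, 132]

at x=1,y=0 over L1,L2:
+L1 (α=1/2) → [165/2, 41, 8]
+L2 (α=1) → [42, 179, 105]
rounded: [42, 179, 105]

query (0,0) [L1,L2] — begin 0,0,0
L1 α=2/3: [36, 82/3, 138]
L2 α=0: [36, 82/3, 138]
→ [36, 27, 138]

query (0,1) [L1,L3] — begin 0,0,0
after L1 α=2/3: [104, 308/3, 484/3]
after L3 α=1/8: [119, 2819/24, 1871/12]
→ [119, 117, 156]

(1,1) stack=L1,L3; from [0,0,0]:
after L1 α=3/5: [528/5, 75, 621/5]
after L3 α=1/7: [3978/35, 599/7, 3901/35]
→ [114, 86, 111]

at x=0,y=0 over L1,L4,L5,L6:
+L1 (α=2/3) → [36, 82/3, 138]
+L4 (α=2/3) → [160/3, 1498/9, 634/3]
+L5 (α=2/3) → [1672/9, 3910/27, 964/9]
+L6 (α=6/7) → [12634/63, 6460/27, 8902/63]
= [201, 239, 141]


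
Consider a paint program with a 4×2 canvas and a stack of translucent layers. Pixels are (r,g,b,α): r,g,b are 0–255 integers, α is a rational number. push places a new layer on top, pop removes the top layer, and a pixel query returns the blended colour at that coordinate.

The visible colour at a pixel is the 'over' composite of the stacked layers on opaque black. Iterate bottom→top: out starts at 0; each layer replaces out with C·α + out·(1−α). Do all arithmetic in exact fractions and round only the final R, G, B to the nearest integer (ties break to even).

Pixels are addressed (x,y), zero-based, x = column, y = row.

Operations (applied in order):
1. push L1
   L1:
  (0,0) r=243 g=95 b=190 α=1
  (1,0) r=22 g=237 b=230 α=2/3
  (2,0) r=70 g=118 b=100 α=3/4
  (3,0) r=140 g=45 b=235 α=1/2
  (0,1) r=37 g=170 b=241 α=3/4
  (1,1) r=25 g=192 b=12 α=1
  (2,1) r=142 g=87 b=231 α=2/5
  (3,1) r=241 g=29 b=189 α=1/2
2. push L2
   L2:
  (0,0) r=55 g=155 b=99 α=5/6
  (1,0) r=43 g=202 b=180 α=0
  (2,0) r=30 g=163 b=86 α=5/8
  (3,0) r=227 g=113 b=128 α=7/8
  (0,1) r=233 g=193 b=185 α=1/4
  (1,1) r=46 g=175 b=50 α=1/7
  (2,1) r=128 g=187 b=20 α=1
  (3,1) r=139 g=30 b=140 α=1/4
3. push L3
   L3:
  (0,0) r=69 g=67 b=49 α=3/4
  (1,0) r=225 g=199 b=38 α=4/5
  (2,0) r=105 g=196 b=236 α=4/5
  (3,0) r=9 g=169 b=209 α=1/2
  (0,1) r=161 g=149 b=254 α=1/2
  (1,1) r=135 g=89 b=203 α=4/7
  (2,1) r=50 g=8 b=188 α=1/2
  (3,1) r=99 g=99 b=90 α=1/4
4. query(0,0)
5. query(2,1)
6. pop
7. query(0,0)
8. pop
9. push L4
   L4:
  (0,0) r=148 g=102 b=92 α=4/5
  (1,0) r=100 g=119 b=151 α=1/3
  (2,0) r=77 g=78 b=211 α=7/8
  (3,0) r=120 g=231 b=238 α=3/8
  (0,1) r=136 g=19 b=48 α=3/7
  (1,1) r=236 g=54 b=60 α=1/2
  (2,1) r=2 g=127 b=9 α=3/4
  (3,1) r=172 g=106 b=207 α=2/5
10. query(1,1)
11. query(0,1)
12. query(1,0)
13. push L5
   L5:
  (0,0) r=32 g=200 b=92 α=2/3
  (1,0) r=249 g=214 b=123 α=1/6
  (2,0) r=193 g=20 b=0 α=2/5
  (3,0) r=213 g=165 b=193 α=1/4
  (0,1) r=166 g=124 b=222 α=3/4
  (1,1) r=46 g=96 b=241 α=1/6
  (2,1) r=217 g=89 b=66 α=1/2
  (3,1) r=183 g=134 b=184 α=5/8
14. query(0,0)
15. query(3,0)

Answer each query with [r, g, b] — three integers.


at x=0,y=0 over L1,L2,L3:
after L1 α=1: [243, 95, 190]
after L2 α=5/6: [259/3, 145, 685/6]
after L3 α=3/4: [220/3, 173/2, 1567/24]
→ [73, 86, 65]

(2,1) stack=L1,L2,L3; from [0,0,0]:
L1 α=2/5: [284/5, 174/5, 462/5]
L2 α=1: [128, 187, 20]
L3 α=1/2: [89, 195/2, 104]
rounded: [89, 98, 104]

query (0,0) [L1,L2] — begin 0,0,0
after L1 α=1: [243, 95, 190]
after L2 α=5/6: [259/3, 145, 685/6]
→ [86, 145, 114]

at x=1,y=1 over L1,L4:
L1 α=1: [25, 192, 12]
L4 α=1/2: [261/2, 123, 36]
→ [130, 123, 36]

query (0,1) [L1,L4] — begin 0,0,0
+L1 (α=3/4) → [111/4, 255/2, 723/4]
+L4 (α=3/7) → [519/7, 81, 867/7]
→ [74, 81, 124]

(1,0) stack=L1,L4; from [0,0,0]:
L1 α=2/3: [44/3, 158, 460/3]
L4 α=1/3: [388/9, 145, 1373/9]
→ [43, 145, 153]

query (0,0) [L1,L4,L5] — begin 0,0,0
+L1 (α=1) → [243, 95, 190]
+L4 (α=4/5) → [167, 503/5, 558/5]
+L5 (α=2/3) → [77, 2503/15, 1478/15]
→ [77, 167, 99]

(3,0) stack=L1,L4,L5; from [0,0,0]:
+L1 (α=1/2) → [70, 45/2, 235/2]
+L4 (α=3/8) → [355/4, 1611/16, 2603/16]
+L5 (α=1/4) → [1917/16, 7473/64, 10897/64]
= [120, 117, 170]


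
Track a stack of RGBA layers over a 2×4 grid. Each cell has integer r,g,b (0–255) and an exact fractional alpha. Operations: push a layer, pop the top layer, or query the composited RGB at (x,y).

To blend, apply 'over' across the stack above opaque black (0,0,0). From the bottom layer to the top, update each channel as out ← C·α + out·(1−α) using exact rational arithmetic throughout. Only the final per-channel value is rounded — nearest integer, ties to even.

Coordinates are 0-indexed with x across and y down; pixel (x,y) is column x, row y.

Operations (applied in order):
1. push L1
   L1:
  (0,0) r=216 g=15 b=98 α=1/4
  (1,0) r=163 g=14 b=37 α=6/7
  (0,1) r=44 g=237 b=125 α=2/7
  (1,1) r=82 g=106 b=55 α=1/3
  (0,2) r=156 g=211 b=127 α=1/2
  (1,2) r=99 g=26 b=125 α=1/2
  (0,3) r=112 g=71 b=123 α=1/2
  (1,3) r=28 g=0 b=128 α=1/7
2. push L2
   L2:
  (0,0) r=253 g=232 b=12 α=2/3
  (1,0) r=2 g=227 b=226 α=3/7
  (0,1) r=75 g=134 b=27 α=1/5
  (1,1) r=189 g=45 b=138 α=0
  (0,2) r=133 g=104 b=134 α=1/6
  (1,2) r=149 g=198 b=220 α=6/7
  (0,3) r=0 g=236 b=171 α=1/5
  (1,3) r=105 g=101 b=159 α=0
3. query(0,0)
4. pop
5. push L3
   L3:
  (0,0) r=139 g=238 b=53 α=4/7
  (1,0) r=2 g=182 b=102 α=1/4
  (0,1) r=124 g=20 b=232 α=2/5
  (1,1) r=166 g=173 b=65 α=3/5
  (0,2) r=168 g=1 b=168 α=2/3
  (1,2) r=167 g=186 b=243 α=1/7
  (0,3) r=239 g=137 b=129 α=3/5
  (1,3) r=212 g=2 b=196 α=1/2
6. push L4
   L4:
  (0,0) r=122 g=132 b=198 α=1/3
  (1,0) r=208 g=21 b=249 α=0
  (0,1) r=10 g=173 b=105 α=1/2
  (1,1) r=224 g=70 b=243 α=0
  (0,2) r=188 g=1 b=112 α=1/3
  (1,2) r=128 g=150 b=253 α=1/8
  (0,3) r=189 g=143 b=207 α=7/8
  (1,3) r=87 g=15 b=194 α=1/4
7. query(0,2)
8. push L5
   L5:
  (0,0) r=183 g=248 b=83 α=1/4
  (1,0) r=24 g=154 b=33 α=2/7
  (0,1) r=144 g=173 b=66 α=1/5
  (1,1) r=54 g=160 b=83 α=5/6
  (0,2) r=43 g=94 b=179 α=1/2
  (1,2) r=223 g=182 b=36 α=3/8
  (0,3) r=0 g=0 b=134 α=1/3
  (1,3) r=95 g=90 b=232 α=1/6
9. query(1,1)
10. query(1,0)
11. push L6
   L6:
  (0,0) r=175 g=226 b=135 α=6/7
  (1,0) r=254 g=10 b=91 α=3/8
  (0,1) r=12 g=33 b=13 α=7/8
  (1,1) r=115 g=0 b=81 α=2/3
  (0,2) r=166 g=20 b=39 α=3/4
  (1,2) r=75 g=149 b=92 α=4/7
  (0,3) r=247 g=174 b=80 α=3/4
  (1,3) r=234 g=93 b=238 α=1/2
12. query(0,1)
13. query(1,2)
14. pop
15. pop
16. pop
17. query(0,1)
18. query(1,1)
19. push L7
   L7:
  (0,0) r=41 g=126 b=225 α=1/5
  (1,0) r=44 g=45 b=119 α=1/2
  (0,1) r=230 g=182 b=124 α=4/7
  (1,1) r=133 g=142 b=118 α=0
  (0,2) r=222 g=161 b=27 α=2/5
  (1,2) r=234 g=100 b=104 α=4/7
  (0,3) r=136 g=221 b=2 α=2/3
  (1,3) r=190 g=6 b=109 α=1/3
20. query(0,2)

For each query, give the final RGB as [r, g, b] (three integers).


query (0,0) [L1,L2] — begin 0,0,0
after L1 α=1/4: [54, 15/4, 49/2]
after L2 α=2/3: [560/3, 1871/12, 97/6]
= [187, 156, 16]

(0,2) stack=L1,L3,L4; from [0,0,0]:
+L1 (α=1/2) → [78, 211/2, 127/2]
+L3 (α=2/3) → [138, 215/6, 799/6]
+L4 (α=1/3) → [464/3, 218/9, 1135/9]
= [155, 24, 126]

query (1,1) [L1,L3,L4,L5] — begin 0,0,0
+L1 (α=1/3) → [82/3, 106/3, 55/3]
+L3 (α=3/5) → [1658/15, 1769/15, 139/3]
+L4 (α=0) → [1658/15, 1769/15, 139/3]
+L5 (α=5/6) → [2854/45, 13769/90, 692/9]
= [63, 153, 77]

at x=1,y=0 over L1,L3,L4,L5:
+L1 (α=6/7) → [978/7, 12, 222/7]
+L3 (α=1/4) → [737/7, 109/2, 345/7]
+L4 (α=0) → [737/7, 109/2, 345/7]
+L5 (α=2/7) → [4021/49, 1161/14, 2187/49]
→ [82, 83, 45]

at x=0,y=1 over L1,L3,L4,L5,L6:
after L1 α=2/7: [88/7, 474/7, 250/7]
after L3 α=2/5: [400/7, 1702/35, 3998/35]
after L4 α=1/2: [235/7, 7757/70, 7673/70]
after L5 α=1/5: [1948/35, 21569/175, 17656/175]
after L6 α=7/8: [611/35, 30997/700, 33581/1400]
rounded: [17, 44, 24]

query (1,2) [L1,L3,L4,L5,L6] — begin 0,0,0
L1 α=1/2: [99/2, 13, 125/2]
L3 α=1/7: [464/7, 264/7, 618/7]
L4 α=1/8: [74, 207/4, 871/8]
L5 α=3/8: [1039/8, 3219/32, 5219/64]
L6 α=4/7: [5517/56, 28729/224, 39209/448]
= [99, 128, 88]

at x=0,y=1 over L1,L3:
L1 α=2/7: [88/7, 474/7, 250/7]
L3 α=2/5: [400/7, 1702/35, 3998/35]
rounded: [57, 49, 114]

(1,1) stack=L1,L3; from [0,0,0]:
after L1 α=1/3: [82/3, 106/3, 55/3]
after L3 α=3/5: [1658/15, 1769/15, 139/3]
→ [111, 118, 46]

(0,2) stack=L1,L3,L7; from [0,0,0]:
+L1 (α=1/2) → [78, 211/2, 127/2]
+L3 (α=2/3) → [138, 215/6, 799/6]
+L7 (α=2/5) → [858/5, 859/10, 907/10]
rounded: [172, 86, 91]


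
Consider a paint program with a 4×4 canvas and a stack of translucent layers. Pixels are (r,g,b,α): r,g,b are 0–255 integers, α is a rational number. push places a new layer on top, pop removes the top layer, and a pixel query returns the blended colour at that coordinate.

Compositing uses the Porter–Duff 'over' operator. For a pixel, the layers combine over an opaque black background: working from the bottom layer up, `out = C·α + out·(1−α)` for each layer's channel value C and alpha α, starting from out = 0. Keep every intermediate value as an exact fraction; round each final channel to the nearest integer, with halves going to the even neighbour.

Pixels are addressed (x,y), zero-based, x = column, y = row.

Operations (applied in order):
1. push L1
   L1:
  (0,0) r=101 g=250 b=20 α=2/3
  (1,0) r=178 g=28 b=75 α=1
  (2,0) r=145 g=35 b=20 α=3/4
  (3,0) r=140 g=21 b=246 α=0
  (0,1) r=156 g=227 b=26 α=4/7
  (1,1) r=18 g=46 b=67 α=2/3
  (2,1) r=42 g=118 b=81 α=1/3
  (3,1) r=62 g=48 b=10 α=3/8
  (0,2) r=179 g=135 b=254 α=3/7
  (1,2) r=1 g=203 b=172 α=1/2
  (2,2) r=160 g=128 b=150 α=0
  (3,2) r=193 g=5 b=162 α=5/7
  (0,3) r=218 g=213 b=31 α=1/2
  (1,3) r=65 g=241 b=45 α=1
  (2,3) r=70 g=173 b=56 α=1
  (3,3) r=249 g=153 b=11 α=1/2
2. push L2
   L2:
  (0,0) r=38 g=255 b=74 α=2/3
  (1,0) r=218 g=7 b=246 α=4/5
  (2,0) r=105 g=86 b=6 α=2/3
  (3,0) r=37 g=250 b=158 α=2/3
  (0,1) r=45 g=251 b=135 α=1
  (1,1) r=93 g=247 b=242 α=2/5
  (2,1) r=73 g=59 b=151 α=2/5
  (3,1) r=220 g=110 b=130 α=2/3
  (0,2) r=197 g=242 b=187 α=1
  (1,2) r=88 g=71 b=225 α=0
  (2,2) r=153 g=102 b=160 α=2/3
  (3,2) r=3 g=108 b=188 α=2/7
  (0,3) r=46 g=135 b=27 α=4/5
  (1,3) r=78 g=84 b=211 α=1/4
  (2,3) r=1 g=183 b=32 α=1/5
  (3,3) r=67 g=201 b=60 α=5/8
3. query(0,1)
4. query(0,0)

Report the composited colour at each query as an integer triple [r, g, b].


query (0,1) [L1,L2] — begin 0,0,0
after L1 α=4/7: [624/7, 908/7, 104/7]
after L2 α=1: [45, 251, 135]
rounded: [45, 251, 135]

at x=0,y=0 over L1,L2:
L1 α=2/3: [202/3, 500/3, 40/3]
L2 α=2/3: [430/9, 2030/9, 484/9]
rounded: [48, 226, 54]


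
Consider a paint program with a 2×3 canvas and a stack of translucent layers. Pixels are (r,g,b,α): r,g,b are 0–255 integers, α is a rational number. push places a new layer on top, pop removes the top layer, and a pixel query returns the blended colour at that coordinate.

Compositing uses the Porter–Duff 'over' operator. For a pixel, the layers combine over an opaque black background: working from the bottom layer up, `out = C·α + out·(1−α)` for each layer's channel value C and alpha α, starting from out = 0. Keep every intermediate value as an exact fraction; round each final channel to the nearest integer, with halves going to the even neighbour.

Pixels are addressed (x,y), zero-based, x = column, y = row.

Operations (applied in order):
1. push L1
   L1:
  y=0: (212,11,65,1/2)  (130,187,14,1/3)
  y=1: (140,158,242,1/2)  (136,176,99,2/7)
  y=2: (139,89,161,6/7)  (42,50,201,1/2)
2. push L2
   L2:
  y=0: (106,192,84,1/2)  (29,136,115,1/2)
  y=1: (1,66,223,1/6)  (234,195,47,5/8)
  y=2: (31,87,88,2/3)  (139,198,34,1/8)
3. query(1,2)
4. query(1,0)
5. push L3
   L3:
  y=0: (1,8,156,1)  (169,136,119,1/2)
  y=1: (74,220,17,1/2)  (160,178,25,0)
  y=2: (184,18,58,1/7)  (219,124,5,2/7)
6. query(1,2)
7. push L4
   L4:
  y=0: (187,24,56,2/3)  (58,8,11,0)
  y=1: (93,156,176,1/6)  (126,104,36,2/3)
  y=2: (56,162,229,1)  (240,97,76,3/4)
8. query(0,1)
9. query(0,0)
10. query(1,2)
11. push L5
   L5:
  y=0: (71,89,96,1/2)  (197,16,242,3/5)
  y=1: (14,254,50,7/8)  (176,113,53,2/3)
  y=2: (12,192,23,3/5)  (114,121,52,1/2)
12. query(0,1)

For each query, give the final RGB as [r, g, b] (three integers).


query (1,2) [L1,L2] — begin 0,0,0
after L1 α=1/2: [21, 25, 201/2]
after L2 α=1/8: [143/4, 373/8, 1475/16]
= [36, 47, 92]

at x=1,y=0 over L1,L2:
L1 α=1/3: [130/3, 187/3, 14/3]
L2 α=1/2: [217/6, 595/6, 359/6]
→ [36, 99, 60]

at x=1,y=2 over L1,L2,L3:
L1 α=1/2: [21, 25, 201/2]
L2 α=1/8: [143/4, 373/8, 1475/16]
L3 α=2/7: [2467/28, 3849/56, 7535/112]
= [88, 69, 67]

query (0,1) [L1,L2,L3,L4] — begin 0,0,0
+L1 (α=1/2) → [70, 79, 121]
+L2 (α=1/6) → [117/2, 461/6, 138]
+L3 (α=1/2) → [265/4, 1781/12, 155/2]
+L4 (α=1/6) → [1697/24, 10777/72, 1127/12]
rounded: [71, 150, 94]

(0,0) stack=L1,L2,L3,L4; from [0,0,0]:
+L1 (α=1/2) → [106, 11/2, 65/2]
+L2 (α=1/2) → [106, 395/4, 233/4]
+L3 (α=1) → [1, 8, 156]
+L4 (α=2/3) → [125, 56/3, 268/3]
rounded: [125, 19, 89]

query (1,2) [L1,L2,L3,L4] — begin 0,0,0
after L1 α=1/2: [21, 25, 201/2]
after L2 α=1/8: [143/4, 373/8, 1475/16]
after L3 α=2/7: [2467/28, 3849/56, 7535/112]
after L4 α=3/4: [22627/112, 20145/224, 33071/448]
= [202, 90, 74]

at x=0,y=1 over L1,L2,L3,L4,L5:
L1 α=1/2: [70, 79, 121]
L2 α=1/6: [117/2, 461/6, 138]
L3 α=1/2: [265/4, 1781/12, 155/2]
L4 α=1/6: [1697/24, 10777/72, 1127/12]
L5 α=7/8: [4049/192, 138793/576, 5327/96]
→ [21, 241, 55]


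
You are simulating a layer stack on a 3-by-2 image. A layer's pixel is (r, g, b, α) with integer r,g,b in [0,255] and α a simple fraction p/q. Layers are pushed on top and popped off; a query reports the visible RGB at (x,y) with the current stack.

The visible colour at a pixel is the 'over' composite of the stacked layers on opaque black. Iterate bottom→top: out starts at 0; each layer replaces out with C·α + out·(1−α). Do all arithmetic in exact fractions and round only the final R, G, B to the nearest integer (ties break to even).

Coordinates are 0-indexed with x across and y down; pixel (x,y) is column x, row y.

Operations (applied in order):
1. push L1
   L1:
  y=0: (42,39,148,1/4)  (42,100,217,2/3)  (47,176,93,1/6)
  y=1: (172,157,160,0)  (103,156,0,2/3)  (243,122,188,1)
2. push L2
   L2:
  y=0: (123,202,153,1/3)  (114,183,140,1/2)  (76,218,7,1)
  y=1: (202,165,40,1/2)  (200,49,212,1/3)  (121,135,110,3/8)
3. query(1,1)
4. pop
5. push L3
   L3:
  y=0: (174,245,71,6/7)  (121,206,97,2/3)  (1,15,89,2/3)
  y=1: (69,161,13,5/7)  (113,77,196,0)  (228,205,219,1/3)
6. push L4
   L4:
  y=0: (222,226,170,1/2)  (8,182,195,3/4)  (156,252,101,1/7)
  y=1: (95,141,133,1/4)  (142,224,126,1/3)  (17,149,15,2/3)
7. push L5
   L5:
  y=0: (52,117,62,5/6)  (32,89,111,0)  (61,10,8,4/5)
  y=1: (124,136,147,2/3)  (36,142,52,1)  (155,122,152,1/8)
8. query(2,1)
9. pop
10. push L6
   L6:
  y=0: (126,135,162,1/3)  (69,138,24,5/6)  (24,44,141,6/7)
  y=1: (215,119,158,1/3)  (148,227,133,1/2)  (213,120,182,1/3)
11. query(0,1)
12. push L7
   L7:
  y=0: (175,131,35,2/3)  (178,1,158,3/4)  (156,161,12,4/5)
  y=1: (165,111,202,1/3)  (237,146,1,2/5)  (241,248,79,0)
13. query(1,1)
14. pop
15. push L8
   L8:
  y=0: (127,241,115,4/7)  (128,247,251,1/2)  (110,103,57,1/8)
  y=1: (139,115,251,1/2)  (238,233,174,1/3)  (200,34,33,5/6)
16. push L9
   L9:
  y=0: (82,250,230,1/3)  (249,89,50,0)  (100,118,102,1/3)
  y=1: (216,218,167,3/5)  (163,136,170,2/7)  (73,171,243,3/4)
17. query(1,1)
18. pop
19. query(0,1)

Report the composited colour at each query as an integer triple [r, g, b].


(1,1) stack=L1,L2; from [0,0,0]:
L1 α=2/3: [206/3, 104, 0]
L2 α=1/3: [1012/9, 257/3, 212/3]
= [112, 86, 71]

at x=2,y=1 over L1,L3,L4,L5:
+L1 (α=1) → [243, 122, 188]
+L3 (α=1/3) → [238, 449/3, 595/3]
+L4 (α=2/3) → [272/3, 1343/9, 685/9]
+L5 (α=1/8) → [2369/24, 10499/72, 6163/72]
= [99, 146, 86]

query (0,1) [L1,L3,L4,L6] — begin 0,0,0
after L1 α=0: [0, 0, 0]
after L3 α=5/7: [345/7, 115, 65/7]
after L4 α=1/4: [425/7, 243/2, 563/14]
after L6 α=1/3: [785/7, 362/3, 1669/21]
→ [112, 121, 79]

query (1,1) [L1,L3,L4,L6,L7] — begin 0,0,0
after L1 α=2/3: [206/3, 104, 0]
after L3 α=0: [206/3, 104, 0]
after L4 α=1/3: [838/9, 144, 42]
after L6 α=1/2: [1085/9, 371/2, 175/2]
after L7 α=2/5: [2507/15, 1697/10, 529/10]
rounded: [167, 170, 53]

query (1,1) [L1,L3,L4,L6,L8,L9] — begin 0,0,0
after L1 α=2/3: [206/3, 104, 0]
after L3 α=0: [206/3, 104, 0]
after L4 α=1/3: [838/9, 144, 42]
after L6 α=1/2: [1085/9, 371/2, 175/2]
after L8 α=1/3: [4312/27, 604/3, 349/3]
after L9 α=2/7: [30362/189, 548/3, 395/3]
= [161, 183, 132]

query (0,1) [L1,L3,L4,L6,L8] — begin 0,0,0
L1 α=0: [0, 0, 0]
L3 α=5/7: [345/7, 115, 65/7]
L4 α=1/4: [425/7, 243/2, 563/14]
L6 α=1/3: [785/7, 362/3, 1669/21]
L8 α=1/2: [879/7, 707/6, 3470/21]
= [126, 118, 165]


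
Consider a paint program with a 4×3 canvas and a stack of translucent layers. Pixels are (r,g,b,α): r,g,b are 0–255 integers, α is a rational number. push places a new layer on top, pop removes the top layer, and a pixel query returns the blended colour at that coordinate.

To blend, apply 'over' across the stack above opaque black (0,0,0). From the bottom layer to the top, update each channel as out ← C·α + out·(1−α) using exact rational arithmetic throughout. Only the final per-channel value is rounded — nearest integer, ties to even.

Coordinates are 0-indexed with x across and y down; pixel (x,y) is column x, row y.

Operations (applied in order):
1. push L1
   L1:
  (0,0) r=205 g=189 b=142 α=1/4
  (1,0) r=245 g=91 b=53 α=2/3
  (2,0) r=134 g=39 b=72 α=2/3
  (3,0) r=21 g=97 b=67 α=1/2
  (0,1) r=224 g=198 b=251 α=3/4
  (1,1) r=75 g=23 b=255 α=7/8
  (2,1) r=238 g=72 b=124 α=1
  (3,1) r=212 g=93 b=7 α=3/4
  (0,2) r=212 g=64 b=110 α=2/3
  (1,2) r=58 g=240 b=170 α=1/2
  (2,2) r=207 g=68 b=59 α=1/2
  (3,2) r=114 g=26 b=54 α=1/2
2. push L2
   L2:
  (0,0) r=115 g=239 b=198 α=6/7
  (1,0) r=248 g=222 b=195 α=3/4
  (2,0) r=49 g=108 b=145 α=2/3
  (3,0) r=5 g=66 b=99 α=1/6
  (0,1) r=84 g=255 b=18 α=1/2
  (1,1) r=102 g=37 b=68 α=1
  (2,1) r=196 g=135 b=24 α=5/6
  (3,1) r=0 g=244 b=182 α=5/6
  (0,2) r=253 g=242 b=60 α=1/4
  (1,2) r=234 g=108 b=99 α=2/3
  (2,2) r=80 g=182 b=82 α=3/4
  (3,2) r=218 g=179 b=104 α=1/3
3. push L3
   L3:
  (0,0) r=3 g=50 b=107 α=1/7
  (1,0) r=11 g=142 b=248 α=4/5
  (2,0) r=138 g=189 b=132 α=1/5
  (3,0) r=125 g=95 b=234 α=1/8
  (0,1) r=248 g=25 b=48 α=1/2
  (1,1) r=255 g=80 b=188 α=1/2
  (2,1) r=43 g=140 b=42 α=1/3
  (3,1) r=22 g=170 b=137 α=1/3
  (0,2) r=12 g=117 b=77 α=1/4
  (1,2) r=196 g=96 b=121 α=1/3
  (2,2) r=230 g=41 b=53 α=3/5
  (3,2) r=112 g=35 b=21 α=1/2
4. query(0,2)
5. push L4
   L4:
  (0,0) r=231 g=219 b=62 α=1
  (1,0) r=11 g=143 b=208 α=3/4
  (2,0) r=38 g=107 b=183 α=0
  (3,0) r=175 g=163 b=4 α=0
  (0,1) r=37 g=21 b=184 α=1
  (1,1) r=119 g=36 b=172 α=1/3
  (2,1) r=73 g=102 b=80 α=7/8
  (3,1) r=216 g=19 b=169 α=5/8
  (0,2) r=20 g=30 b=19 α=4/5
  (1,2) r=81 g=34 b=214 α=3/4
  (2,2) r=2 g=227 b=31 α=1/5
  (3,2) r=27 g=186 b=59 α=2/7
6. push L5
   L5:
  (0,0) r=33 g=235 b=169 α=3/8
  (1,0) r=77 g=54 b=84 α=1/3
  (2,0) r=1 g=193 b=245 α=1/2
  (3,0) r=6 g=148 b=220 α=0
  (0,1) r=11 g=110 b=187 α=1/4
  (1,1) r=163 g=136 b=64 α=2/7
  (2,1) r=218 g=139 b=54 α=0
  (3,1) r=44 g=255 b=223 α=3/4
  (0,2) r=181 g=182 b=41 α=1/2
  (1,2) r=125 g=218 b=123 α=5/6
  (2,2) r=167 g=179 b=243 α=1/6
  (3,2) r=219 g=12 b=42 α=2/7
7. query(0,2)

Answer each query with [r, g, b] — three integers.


query (0,2) [L1,L2,L3] — begin 0,0,0
after L1 α=2/3: [424/3, 128/3, 220/3]
after L2 α=1/4: [677/4, 185/2, 70]
after L3 α=1/4: [2079/16, 789/8, 287/4]
rounded: [130, 99, 72]

(0,2) stack=L1,L2,L3,L4,L5; from [0,0,0]:
after L1 α=2/3: [424/3, 128/3, 220/3]
after L2 α=1/4: [677/4, 185/2, 70]
after L3 α=1/4: [2079/16, 789/8, 287/4]
after L4 α=4/5: [3359/80, 1749/40, 591/20]
after L5 α=1/2: [17839/160, 9029/80, 1411/40]
→ [111, 113, 35]


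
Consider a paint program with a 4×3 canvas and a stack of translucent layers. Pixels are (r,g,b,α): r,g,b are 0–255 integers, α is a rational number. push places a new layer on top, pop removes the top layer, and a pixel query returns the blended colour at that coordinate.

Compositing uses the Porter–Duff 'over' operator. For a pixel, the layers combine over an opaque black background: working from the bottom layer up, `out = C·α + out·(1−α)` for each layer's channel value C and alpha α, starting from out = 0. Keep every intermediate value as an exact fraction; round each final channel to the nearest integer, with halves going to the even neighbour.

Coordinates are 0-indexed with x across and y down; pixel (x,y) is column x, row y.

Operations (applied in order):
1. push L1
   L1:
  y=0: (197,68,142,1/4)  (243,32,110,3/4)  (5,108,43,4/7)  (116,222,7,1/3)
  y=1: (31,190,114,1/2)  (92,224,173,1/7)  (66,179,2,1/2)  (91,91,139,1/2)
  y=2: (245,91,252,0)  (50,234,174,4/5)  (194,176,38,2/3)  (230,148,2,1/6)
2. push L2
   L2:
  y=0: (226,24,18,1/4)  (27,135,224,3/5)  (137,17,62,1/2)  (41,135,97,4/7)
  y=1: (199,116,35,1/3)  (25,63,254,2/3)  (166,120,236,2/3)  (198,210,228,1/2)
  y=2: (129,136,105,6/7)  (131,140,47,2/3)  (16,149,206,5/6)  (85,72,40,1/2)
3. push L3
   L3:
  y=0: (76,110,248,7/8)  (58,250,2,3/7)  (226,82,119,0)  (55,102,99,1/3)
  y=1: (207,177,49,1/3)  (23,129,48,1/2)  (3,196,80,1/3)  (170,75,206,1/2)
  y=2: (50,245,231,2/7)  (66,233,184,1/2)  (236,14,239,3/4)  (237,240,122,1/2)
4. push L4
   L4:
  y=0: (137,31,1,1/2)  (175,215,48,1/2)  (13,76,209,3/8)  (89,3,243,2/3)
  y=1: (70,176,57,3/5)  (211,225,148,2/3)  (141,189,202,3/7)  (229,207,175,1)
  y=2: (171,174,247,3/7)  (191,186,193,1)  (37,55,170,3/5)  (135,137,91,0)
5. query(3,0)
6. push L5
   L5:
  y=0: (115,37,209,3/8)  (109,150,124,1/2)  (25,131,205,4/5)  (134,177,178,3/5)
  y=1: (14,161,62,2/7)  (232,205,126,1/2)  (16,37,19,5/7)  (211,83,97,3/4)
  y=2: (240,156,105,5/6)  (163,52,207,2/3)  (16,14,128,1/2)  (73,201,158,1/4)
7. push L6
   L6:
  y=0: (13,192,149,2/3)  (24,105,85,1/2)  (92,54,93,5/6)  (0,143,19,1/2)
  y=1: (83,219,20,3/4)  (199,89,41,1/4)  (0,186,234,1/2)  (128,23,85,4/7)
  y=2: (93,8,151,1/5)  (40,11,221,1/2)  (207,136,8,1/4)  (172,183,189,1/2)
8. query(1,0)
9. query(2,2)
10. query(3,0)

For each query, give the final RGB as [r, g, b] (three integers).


(3,0) stack=L1,L2,L3,L4; from [0,0,0]:
L1 α=1/3: [116/3, 74, 7/3]
L2 α=4/7: [40, 762/7, 395/7]
L3 α=1/3: [45, 746/7, 1483/21]
L4 α=2/3: [223/3, 788/21, 11689/63]
= [74, 38, 186]

(1,0) stack=L1,L2,L3,L4,L5,L6; from [0,0,0]:
+L1 (α=3/4) → [729/4, 24, 165/2]
+L2 (α=3/5) → [891/10, 453/5, 837/5]
+L3 (α=3/7) → [2652/35, 5562/35, 3378/35]
+L4 (α=1/2) → [8777/70, 13087/70, 2529/35]
+L5 (α=1/2) → [16407/140, 23587/140, 6869/70]
+L6 (α=1/2) → [19767/280, 38287/280, 12819/140]
= [71, 137, 92]

at x=2,y=2 over L1,L2,L3,L4,L5,L6:
after L1 α=2/3: [388/3, 352/3, 76/3]
after L2 α=5/6: [314/9, 2587/18, 1583/9]
after L3 α=3/4: [3343/18, 3343/72, 2009/9]
after L4 α=3/5: [4342/45, 9283/180, 8608/45]
after L5 α=1/2: [2531/45, 11803/360, 7184/45]
after L6 α=1/4: [1409/15, 28123/480, 1826/15]
rounded: [94, 59, 122]

at x=3,y=0 over L1,L2,L3,L4,L5,L6:
after L1 α=1/3: [116/3, 74, 7/3]
after L2 α=4/7: [40, 762/7, 395/7]
after L3 α=1/3: [45, 746/7, 1483/21]
after L4 α=2/3: [223/3, 788/21, 11689/63]
after L5 α=3/5: [1652/15, 12727/105, 11404/63]
after L6 α=1/2: [826/15, 13871/105, 12601/126]
= [55, 132, 100]


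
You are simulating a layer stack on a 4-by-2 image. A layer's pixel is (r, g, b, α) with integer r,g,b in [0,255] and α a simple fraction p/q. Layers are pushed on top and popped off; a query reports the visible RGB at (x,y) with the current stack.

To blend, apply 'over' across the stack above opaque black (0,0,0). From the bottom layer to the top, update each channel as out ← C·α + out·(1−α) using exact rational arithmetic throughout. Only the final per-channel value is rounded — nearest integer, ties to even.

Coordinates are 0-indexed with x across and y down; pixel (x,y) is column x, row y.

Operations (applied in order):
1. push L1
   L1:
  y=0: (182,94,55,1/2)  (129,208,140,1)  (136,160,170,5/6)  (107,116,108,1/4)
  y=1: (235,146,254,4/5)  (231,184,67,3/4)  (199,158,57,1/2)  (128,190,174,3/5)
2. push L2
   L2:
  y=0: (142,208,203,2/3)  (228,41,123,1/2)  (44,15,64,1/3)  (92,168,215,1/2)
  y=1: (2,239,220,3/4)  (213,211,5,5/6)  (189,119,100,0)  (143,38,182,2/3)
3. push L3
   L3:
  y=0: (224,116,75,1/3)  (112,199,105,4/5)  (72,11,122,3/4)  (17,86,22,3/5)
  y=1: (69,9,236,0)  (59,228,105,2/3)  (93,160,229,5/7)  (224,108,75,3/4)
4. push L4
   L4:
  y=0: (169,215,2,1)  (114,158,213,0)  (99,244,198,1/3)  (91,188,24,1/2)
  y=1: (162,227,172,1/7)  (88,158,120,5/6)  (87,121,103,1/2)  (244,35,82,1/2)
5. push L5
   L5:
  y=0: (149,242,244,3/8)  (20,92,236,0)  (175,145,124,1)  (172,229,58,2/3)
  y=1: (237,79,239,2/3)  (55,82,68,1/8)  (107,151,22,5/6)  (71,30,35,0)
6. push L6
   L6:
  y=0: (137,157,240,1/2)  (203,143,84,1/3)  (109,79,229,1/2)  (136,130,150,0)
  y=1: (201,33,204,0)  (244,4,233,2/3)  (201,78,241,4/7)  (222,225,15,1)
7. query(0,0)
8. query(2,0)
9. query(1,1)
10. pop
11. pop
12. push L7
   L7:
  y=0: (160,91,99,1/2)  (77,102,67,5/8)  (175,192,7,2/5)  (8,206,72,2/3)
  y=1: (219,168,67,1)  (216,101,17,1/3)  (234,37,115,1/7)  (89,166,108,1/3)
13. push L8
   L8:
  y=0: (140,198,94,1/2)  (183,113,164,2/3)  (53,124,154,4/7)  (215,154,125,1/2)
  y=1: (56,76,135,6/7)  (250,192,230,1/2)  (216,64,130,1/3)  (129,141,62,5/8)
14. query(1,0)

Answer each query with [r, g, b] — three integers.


query (0,0) [L1,L2,L3,L4,L5,L6] — begin 0,0,0
after L1 α=1/2: [91, 47, 55/2]
after L2 α=2/3: [125, 463/3, 289/2]
after L3 α=1/3: [158, 1274/9, 364/3]
after L4 α=1: [169, 215, 2]
after L5 α=3/8: [323/2, 1801/8, 371/4]
after L6 α=1/2: [597/4, 3057/16, 1331/8]
= [149, 191, 166]

query (2,0) [L1,L2,L3,L4,L5,L6] — begin 0,0,0
+L1 (α=5/6) → [340/3, 400/3, 425/3]
+L2 (α=1/3) → [812/9, 845/9, 1042/9]
+L3 (α=3/4) → [689/9, 571/18, 1084/9]
+L4 (α=1/3) → [2269/27, 2767/27, 3950/27]
+L5 (α=1) → [175, 145, 124]
+L6 (α=1/2) → [142, 112, 353/2]
= [142, 112, 176]

query (1,1) [L1,L2,L3,L4,L5,L6] — begin 0,0,0
L1 α=3/4: [693/4, 138, 201/4]
L2 α=5/6: [1651/8, 1193/6, 301/24]
L3 α=2/3: [865/8, 3929/18, 5341/72]
L4 α=5/6: [4385/48, 18149/108, 48541/432]
L5 α=1/8: [33335/384, 135899/864, 369163/3456]
L6 α=2/3: [220727/1152, 142811/2592, 1979659/10368]
rounded: [192, 55, 191]

query (1,0) [L1,L2,L3,L4,L7,L8] — begin 0,0,0
+L1 (α=1) → [129, 208, 140]
+L2 (α=1/2) → [357/2, 249/2, 263/2]
+L3 (α=4/5) → [1253/10, 1841/10, 1103/10]
+L4 (α=0) → [1253/10, 1841/10, 1103/10]
+L7 (α=5/8) → [7609/80, 10623/80, 6659/80]
+L8 (α=2/3) → [36889/240, 28703/240, 32899/240]
→ [154, 120, 137]


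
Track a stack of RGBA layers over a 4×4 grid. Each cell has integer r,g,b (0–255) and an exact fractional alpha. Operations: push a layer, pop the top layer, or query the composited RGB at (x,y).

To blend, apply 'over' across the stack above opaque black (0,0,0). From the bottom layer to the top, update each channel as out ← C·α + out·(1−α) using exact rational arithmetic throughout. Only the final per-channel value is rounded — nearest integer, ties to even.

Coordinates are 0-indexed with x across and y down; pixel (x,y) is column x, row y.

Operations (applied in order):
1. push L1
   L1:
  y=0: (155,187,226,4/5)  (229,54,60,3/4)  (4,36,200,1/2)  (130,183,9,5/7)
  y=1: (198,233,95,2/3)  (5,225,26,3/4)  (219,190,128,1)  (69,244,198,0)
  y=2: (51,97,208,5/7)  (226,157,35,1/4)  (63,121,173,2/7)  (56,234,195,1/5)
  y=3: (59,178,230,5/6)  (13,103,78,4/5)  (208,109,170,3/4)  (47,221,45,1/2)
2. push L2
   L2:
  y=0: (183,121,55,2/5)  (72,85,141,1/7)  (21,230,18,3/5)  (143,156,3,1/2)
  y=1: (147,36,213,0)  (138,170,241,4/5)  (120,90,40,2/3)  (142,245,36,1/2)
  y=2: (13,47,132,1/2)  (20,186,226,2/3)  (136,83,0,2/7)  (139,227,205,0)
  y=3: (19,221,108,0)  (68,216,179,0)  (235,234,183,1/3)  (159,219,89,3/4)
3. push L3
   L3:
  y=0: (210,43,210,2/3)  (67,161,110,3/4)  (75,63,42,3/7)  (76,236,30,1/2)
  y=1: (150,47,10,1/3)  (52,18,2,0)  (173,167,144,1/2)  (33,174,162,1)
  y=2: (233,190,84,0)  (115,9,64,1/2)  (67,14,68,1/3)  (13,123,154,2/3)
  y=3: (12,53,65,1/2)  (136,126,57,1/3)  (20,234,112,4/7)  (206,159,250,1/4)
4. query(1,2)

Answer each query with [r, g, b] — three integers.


(1,2) stack=L1,L2,L3; from [0,0,0]:
after L1 α=1/4: [113/2, 157/4, 35/4]
after L2 α=2/3: [193/6, 1645/12, 1843/12]
after L3 α=1/2: [883/12, 1753/24, 2611/24]
rounded: [74, 73, 109]


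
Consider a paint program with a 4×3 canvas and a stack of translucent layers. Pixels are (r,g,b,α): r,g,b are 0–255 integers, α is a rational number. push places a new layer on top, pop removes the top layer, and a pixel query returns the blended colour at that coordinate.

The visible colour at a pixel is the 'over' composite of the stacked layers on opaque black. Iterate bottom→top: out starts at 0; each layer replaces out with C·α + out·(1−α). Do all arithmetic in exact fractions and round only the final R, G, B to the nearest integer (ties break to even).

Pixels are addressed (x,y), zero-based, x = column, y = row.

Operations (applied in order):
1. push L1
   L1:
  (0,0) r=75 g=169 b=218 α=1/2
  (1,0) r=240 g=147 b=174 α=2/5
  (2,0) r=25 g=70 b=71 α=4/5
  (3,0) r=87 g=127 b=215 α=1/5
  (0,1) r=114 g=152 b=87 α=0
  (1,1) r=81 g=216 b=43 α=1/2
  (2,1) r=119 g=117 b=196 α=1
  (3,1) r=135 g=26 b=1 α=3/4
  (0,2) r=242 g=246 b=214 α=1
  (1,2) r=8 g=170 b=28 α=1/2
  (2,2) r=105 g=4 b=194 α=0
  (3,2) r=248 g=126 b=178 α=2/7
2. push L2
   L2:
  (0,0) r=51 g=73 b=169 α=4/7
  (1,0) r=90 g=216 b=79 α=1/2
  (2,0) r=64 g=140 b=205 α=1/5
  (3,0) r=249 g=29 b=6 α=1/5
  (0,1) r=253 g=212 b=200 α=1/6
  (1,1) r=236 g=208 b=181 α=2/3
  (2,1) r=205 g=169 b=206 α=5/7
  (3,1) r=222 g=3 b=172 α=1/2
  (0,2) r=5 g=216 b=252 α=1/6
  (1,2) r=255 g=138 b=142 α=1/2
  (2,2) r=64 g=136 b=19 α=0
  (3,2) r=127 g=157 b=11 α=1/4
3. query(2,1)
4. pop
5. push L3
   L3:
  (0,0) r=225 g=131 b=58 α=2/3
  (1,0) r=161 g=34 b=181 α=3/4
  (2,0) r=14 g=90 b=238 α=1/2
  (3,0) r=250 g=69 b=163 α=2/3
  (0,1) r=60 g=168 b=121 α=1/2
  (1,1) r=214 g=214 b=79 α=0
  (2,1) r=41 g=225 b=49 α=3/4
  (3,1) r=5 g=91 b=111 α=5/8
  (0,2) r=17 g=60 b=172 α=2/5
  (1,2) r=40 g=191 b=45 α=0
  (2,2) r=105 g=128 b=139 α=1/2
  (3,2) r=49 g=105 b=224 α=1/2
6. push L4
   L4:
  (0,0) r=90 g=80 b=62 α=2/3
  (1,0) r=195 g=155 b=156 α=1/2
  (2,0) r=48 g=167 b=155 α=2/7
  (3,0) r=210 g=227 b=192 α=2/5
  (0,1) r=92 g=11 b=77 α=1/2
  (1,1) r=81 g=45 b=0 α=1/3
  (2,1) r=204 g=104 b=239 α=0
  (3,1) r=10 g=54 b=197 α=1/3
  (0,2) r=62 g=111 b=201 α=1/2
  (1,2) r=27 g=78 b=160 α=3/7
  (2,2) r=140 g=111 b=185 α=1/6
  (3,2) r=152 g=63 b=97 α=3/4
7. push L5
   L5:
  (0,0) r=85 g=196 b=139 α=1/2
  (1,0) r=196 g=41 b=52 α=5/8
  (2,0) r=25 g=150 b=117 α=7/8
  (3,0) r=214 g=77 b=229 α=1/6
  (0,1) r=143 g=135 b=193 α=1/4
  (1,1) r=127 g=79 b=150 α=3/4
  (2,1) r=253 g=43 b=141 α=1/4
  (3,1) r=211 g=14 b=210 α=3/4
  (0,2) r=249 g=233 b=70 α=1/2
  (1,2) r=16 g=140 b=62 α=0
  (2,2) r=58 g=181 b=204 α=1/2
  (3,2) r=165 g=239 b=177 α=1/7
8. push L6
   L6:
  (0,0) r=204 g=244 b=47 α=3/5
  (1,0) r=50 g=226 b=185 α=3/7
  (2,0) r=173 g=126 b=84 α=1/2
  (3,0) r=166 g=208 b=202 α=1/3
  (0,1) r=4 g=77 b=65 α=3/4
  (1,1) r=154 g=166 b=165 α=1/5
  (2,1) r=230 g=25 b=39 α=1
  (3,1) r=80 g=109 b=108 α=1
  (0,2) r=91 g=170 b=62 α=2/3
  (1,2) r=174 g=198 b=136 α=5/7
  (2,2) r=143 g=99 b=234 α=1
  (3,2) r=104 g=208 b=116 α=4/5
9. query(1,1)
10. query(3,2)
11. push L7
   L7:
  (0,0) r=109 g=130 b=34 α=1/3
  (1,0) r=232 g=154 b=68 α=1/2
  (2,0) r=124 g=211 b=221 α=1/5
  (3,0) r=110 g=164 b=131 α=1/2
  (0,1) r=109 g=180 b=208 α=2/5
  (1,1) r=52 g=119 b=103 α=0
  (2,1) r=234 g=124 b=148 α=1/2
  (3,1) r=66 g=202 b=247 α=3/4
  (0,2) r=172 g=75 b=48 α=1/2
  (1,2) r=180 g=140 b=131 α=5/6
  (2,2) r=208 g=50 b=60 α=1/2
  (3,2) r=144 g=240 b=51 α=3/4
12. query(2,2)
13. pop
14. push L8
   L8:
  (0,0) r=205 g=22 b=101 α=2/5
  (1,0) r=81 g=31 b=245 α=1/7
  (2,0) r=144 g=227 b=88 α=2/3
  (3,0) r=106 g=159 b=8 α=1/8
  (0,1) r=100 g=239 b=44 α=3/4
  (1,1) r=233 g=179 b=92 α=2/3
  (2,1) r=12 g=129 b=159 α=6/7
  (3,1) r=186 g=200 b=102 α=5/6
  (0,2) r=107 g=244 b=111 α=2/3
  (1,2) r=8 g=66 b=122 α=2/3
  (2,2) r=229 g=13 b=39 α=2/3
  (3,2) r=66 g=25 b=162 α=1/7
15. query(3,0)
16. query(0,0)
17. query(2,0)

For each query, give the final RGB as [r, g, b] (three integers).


query (2,1) [L1,L2] — begin 0,0,0
+L1 (α=1) → [119, 117, 196]
+L2 (α=5/7) → [1263/7, 1079/7, 1422/7]
→ [180, 154, 203]

at x=1,y=1 over L1,L3,L4,L5,L6:
after L1 α=1/2: [81/2, 108, 43/2]
after L3 α=0: [81/2, 108, 43/2]
after L4 α=1/3: [54, 87, 43/3]
after L5 α=3/4: [435/4, 81, 1393/12]
after L6 α=1/5: [589/5, 98, 1888/15]
rounded: [118, 98, 126]

query (3,2) [L1,L3,L4,L5,L6] — begin 0,0,0
after L1 α=2/7: [496/7, 36, 356/7]
after L3 α=1/2: [839/14, 141/2, 962/7]
after L4 α=3/4: [7223/56, 519/8, 2999/28]
after L5 α=1/7: [26289/196, 359/4, 11475/98]
after L6 α=4/5: [21565/196, 3687/20, 56947/490]
rounded: [110, 184, 116]

(2,2) stack=L1,L3,L4,L5,L6,L7; from [0,0,0]:
after L1 α=0: [0, 0, 0]
after L3 α=1/2: [105/2, 64, 139/2]
after L4 α=1/6: [805/12, 431/6, 355/4]
after L5 α=1/2: [1501/24, 1517/12, 1171/8]
after L6 α=1: [143, 99, 234]
after L7 α=1/2: [351/2, 149/2, 147]
rounded: [176, 74, 147]

query (3,0) [L1,L3,L4,L5,L6,L8] — begin 0,0,0
+L1 (α=1/5) → [87/5, 127/5, 43]
+L3 (α=2/3) → [2587/15, 817/15, 123]
+L4 (α=2/5) → [4687/25, 3087/25, 753/5]
+L5 (α=1/6) → [1919/10, 1736/15, 491/3]
+L6 (α=1/3) → [2749/15, 6592/45, 1588/9]
+L8 (α=1/8) → [20833/120, 53299/360, 2797/18]
= [174, 148, 155]

at x=0,y=0 over L1,L3,L4,L5,L6,L8:
after L1 α=1/2: [75/2, 169/2, 109]
after L3 α=2/3: [325/2, 231/2, 75]
after L4 α=2/3: [685/6, 551/6, 199/3]
after L5 α=1/2: [1195/12, 1727/12, 308/3]
after L6 α=3/5: [4867/30, 6119/30, 1039/15]
after L8 α=2/5: [8967/50, 6559/50, 2049/25]
→ [179, 131, 82]

(2,0) stack=L1,L3,L4,L5,L6,L8; from [0,0,0]:
after L1 α=4/5: [20, 56, 284/5]
after L3 α=1/2: [17, 73, 737/5]
after L4 α=2/7: [181/7, 699/7, 1047/7]
after L5 α=7/8: [703/28, 8049/56, 1695/14]
after L6 α=1/2: [5547/56, 15105/112, 2871/28]
after L8 α=2/3: [7225/56, 65953/336, 7799/84]
→ [129, 196, 93]
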